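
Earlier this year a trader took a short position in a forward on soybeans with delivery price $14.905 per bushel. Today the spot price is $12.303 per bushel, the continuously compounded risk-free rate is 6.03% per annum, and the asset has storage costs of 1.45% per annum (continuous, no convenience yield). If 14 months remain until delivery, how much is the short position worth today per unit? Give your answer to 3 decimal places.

$1.380 per bushel

Current fair forward for the remaining 14 months: F = S·e^((r + u)·T), (r + u) = 0.0603 + 0.0145 = 0.0748
F = 12.303 · e^(0.0748 × 14/12) = 12.303 × 1.091188 = 13.4249
Value of long forward = (F − K)·e^(−rT) = (13.4249 − 14.905) · e^(−0.0603·14/12)
= -1.4801 × 0.932068 = -1.380
Short position value = −(long value) = $1.380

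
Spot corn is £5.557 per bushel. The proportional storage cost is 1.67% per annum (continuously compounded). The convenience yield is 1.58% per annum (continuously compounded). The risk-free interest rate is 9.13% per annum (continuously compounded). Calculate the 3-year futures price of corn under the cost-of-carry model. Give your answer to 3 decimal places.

£7.328 per bushel

Net carry = r + u − y = 0.0913 + 0.0167 − 0.0158 = 0.0922
F = S·e^((r+u−y)T) = 5.557 · e^(0.0922 × 3) = 5.557 · e^0.276600
= 5.557 × 1.318639 = £7.328 per bushel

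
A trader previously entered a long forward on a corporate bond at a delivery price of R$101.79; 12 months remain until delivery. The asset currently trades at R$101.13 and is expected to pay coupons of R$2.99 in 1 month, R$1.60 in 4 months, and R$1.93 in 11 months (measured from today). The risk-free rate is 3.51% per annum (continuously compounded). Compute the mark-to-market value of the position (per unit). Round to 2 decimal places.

-R$3.58

PV(remaining coupons) I = 2.99·e^(−0.0351·1/12) + 1.60·e^(−0.0351·4/12) + 1.93·e^(−0.0351·11/12) = 6.4315
Current forward F = (S − I)·e^(rT) = (101.13 − 6.4315)·e^(0.0351·12/12) = 94.6985 × 1.035723 = 98.0814
Value (long) = (F − K)·e^(−rT) = (98.0814 − 101.79) × 0.965509 = -3.5807
Value = -R$3.58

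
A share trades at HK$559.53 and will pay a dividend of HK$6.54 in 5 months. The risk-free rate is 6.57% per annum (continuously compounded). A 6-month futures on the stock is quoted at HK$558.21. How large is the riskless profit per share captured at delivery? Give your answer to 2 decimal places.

HK$13.43 per share

PV(dividends) I = 6.54·e^(−0.0657·5/12) = 6.3634
Fair futures F* = (S − I)·e^(rT) = (559.53 − 6.3634)·e^0.032850 = 553.1666 × 1.033396 = 571.6402
Market HK$558.21 < fair 571.6402: forward underpriced → reverse cash-and-carry (short the stock, invest proceeds at r, pay the dividends, go long the forward).
Profit at T = |F_mkt − F*| = |558.21 − 571.6402| = HK$13.43 per share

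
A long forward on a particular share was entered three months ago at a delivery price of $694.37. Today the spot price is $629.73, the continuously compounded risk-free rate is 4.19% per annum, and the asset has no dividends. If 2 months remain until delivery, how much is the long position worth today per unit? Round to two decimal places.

Current fair forward for the remaining 2 months: F = S·e^(r·T), r = 0.0419
F = 629.73 · e^(0.0419 × 2/12) = 629.73 × 1.007008 = 634.1431
Value of long forward = (F − K)·e^(−rT) = (634.1431 − 694.37) · e^(−0.0419·2/12)
= -60.2269 × 0.993041 = -59.81

-$59.81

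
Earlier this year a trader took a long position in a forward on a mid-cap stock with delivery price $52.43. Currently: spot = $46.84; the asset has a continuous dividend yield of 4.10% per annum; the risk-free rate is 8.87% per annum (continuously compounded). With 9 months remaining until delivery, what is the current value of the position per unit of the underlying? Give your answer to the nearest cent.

Current fair forward for the remaining 9 months: F = S·e^((r − q)·T), (r − q) = 0.0887 − 0.0410 = 0.0477
F = 46.84 · e^(0.0477 × 9/12) = 46.84 × 1.036423 = 48.5461
Value of long forward = (F − K)·e^(−rT) = (48.5461 − 52.43) · e^(−0.0887·9/12)
= -3.8839 × 0.935640 = -3.63

-$3.63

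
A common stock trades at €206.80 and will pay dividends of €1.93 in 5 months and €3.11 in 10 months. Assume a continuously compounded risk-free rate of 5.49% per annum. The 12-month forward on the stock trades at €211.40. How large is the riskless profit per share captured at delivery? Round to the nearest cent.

PV(dividends) I = 1.93·e^(−0.0549·5/12) + 3.11·e^(−0.0549·10/12) = 4.8573
Fair forward F* = (S − I)·e^(rT) = (206.80 − 4.8573)·e^0.054900 = 201.9427 × 1.056435 = 213.3393
Market €211.40 < fair 213.3393: forward underpriced → reverse cash-and-carry (short the stock, invest proceeds at r, pay the dividends, go long the forward).
Profit at T = |F_mkt − F*| = |211.40 − 213.3393| = €1.94 per share

€1.94 per share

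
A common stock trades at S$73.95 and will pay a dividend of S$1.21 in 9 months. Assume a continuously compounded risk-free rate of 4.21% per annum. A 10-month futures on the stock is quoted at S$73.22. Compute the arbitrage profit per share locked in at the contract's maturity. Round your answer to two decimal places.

S$2.16 per share

PV(dividends) I = 1.21·e^(−0.0421·9/12) = 1.1724
Fair futures F* = (S − I)·e^(rT) = (73.95 − 1.1724)·e^0.035083 = 72.7776 × 1.035706 = 75.3762
Market S$73.22 < fair 75.3762: forward underpriced → reverse cash-and-carry (short the stock, invest proceeds at r, pay the dividends, go long the forward).
Profit at T = |F_mkt − F*| = |73.22 − 75.3762| = S$2.16 per share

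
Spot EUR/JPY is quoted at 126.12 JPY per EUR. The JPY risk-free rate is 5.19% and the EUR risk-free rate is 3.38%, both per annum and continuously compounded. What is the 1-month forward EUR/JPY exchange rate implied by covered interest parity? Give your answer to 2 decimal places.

126.31

F = S·e^((r_JPY − r_EUR)T) = 126.12 · e^((0.0519 − 0.0338) × 1/12)
= 126.12 · e^0.001508 = 126.12 × 1.001509
F = 126.31 JPY per EUR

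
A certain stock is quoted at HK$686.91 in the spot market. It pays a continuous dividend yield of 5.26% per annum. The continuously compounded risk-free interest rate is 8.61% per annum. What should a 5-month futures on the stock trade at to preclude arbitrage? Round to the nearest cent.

HK$696.57

F = S·e^((r − q)T) = 686.91 · e^((0.0861 − 0.0526) × 5/12)
= 686.91 · e^0.013958 = 686.91 × 1.014056
F = HK$696.57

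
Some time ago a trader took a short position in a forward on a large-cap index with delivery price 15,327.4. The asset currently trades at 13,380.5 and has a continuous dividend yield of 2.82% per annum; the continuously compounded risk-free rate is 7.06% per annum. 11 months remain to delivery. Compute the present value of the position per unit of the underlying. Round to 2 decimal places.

Current fair forward for the remaining 11 months: F = S·e^((r − q)·T), (r − q) = 0.0706 − 0.0282 = 0.0424
F = 13380.5 · e^(0.0424 × 11/12) = 13380.5 × 1.03963186 = 13910.7941
Value of long forward = (F − K)·e^(−rT) = (13910.7941 − 15327.4) · e^(−0.0706·11/12)
= -1416.6059 × 0.93733300 = -1327.83
Short position value = −(long value) = 1327.83

1327.83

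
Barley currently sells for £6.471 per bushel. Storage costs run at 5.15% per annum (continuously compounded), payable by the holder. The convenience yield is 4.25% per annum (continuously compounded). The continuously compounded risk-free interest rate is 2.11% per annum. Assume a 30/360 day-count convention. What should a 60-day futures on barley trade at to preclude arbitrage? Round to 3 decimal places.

£6.504 per bushel

Net carry = r + u − y = 0.0211 + 0.0515 − 0.0425 = 0.0301
F = S·e^((r+u−y)T) = 6.471 · e^(0.0301 × 60/360) = 6.471 · e^0.005017
= 6.471 × 1.005030 = £6.504 per bushel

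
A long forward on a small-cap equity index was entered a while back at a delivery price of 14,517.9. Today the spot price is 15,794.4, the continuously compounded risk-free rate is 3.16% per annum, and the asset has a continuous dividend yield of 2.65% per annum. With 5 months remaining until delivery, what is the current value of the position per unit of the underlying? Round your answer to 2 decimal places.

1292.96

Current fair forward for the remaining 5 months: F = S·e^((r − q)·T), (r − q) = 0.0316 − 0.0265 = 0.0051
F = 15794.4 · e^(0.0051 × 5/12) = 15794.4 × 1.00212726 = 15827.9988
Value of long forward = (F − K)·e^(−rT) = (15827.9988 − 14517.9) · e^(−0.0316·5/12)
= 1310.0988 × 0.98691963 = 1292.96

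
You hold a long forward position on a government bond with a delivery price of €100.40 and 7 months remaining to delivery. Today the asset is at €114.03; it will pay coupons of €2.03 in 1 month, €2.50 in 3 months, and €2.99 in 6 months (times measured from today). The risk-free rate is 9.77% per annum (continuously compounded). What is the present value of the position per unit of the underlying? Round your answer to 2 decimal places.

€11.89

PV(remaining coupons) I = 2.03·e^(−0.0977·1/12) + 2.50·e^(−0.0977·3/12) + 2.99·e^(−0.0977·6/12) = 7.3007
Current forward F = (S − I)·e^(rT) = (114.03 − 7.3007)·e^(0.0977·7/12) = 106.7293 × 1.058647 = 112.9887
Value (long) = (F − K)·e^(−rT) = (112.9887 − 100.40) × 0.944602 = 11.8913
Value = €11.89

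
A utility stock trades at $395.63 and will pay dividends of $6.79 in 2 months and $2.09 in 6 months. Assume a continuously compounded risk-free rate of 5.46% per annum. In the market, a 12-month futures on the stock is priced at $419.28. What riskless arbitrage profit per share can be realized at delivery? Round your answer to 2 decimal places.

$10.70 per share

PV(dividends) I = 6.79·e^(−0.0546·2/12) + 2.09·e^(−0.0546·6/12) = 8.7622
Fair futures F* = (S − I)·e^(rT) = (395.63 − 8.7622)·e^0.054600 = 386.8678 × 1.056118 = 408.5780
Market $419.28 > fair 408.5780: forward overpriced → cash-and-carry (borrow at r, buy the stock and collect the dividends, short the forward).
Profit at T = |F_mkt − F*| = |419.28 − 408.5780| = $10.70 per share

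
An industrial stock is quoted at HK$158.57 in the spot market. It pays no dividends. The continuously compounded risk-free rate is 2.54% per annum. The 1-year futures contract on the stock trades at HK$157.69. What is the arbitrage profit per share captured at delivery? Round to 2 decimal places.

Fair futures: F* = S·e^(carry·T), with carry = r = 0.0254
F* = 158.57 · e^(0.0254 × 12/12) = 158.57 · e^0.025400 = 158.57 × 1.025725 = HK$162.6492
Market HK$157.69 < fair HK$162.6492: forward underpriced → reverse cash-and-carry (short spot, go long the forward).
At maturity, profit = |F_mkt − F*| = |157.69 − 162.6492| = HK$4.96 per share

HK$4.96 per share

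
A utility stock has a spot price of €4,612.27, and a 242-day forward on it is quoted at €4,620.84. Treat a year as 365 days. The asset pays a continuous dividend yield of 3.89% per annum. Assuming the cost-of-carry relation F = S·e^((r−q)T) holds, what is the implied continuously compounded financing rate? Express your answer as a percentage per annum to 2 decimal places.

From F = S·e^((r−q)T): (r − q) = ln(F/S)/T
ln(4620.84/4612.27) = ln(1.001858) = 0.001856
(r − q) = 0.001856 / (242/365) = 0.002799
r = ln(F/S)/T + q = 0.002799 + 0.0389 = 0.041699
r = 4.17%

4.17%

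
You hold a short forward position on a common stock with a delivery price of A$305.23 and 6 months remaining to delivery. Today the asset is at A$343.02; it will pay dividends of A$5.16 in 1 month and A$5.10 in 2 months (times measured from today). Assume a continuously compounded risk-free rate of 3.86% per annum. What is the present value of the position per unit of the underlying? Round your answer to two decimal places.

PV(remaining dividends) I = 5.16·e^(−0.0386·1/12) + 5.10·e^(−0.0386·2/12) = 10.2107
Current forward F = (S − I)·e^(rT) = (343.02 − 10.2107)·e^(0.0386·6/12) = 332.8093 × 1.019487 = 339.2948
Value (long) = (F − K)·e^(−rT) = (339.2948 − 305.23) × 0.980885 = 33.4137
Short position value = −(long value) = -A$33.41

-A$33.41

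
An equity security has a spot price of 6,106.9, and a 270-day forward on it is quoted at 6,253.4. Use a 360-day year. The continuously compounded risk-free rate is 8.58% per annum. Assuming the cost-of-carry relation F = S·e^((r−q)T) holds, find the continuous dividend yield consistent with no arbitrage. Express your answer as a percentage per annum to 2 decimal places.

From F = S·e^((r−q)T): (r − q) = ln(F/S)/T
ln(6253.4/6106.9) = ln(1.023989) = 0.023706
(r − q) = 0.023706 / (270/360) = 0.031608
q = r − ln(F/S)/T = 0.0858 − 0.031608 = 0.054192
q = 5.42%

5.42%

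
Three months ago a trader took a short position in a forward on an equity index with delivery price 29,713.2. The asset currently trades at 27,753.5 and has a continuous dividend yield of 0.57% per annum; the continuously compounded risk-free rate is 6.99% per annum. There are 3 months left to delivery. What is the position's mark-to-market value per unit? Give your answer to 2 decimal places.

Current fair forward for the remaining 3 months: F = S·e^((r − q)·T), (r − q) = 0.0699 − 0.0057 = 0.0642
F = 27753.5 · e^(0.0642 × 3/12) = 27753.5 × 1.01617949 = 28202.5375
Value of long forward = (F − K)·e^(−rT) = (28202.5375 − 29713.2) · e^(−0.0699·3/12)
= -1510.6625 × 0.98267680 = -1484.49
Short position value = −(long value) = 1484.49

1484.49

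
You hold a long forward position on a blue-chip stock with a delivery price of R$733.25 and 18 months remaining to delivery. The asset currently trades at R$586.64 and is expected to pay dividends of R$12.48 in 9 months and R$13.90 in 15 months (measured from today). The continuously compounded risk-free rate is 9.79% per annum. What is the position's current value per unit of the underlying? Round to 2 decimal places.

-R$70.36

PV(remaining dividends) I = 12.48·e^(−0.0979·9/12) + 13.90·e^(−0.0979·15/12) = 23.8954
Current forward F = (S − I)·e^(rT) = (586.64 − 23.8954)·e^(0.0979·18/12) = 562.7446 × 1.158180 = 651.7595
Value (long) = (F − K)·e^(−rT) = (651.7595 − 733.25) × 0.863423 = -70.3608
Value = -R$70.36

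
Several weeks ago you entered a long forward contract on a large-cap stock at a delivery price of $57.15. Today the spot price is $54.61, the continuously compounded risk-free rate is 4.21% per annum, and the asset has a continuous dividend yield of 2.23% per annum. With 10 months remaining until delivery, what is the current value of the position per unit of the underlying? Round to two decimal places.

Current fair forward for the remaining 10 months: F = S·e^((r − q)·T), (r − q) = 0.0421 − 0.0223 = 0.0198
F = 54.61 · e^(0.0198 × 10/12) = 54.61 × 1.016637 = 55.5185
Value of long forward = (F − K)·e^(−rT) = (55.5185 − 57.15) · e^(−0.0421·10/12)
= -1.6315 × 0.965525 = -1.58

-$1.58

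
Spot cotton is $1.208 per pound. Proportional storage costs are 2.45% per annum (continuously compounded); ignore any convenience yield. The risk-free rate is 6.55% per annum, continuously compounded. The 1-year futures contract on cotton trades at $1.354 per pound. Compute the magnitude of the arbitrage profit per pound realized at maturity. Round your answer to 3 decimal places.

$0.032 per pound

Fair futures: F* = S·e^(carry·T), with carry = (r + u) = 0.0655 + 0.0245 = 0.0900
F* = 1.208 · e^(0.0900 × 1) = 1.208 · e^0.090000 = 1.208 × 1.094174 = $1.3218
Market $1.354 > fair $1.3218: forward overpriced → cash-and-carry (buy spot, short the forward).
At maturity, profit = |F_mkt − F*| = |1.354 − 1.3218| = $0.032 per pound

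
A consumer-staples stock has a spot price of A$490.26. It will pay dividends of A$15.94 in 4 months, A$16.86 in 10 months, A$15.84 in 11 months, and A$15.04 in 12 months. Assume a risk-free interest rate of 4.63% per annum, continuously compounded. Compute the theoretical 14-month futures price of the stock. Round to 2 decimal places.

A$452.60

PV(dividends) I = 15.94·e^(−0.0463·4/12) + 16.86·e^(−0.0463·10/12) + 15.84·e^(−0.0463·11/12) + 15.04·e^(−0.0463·12/12)
I = 15.6959 + 16.2219 + 15.1818 + 14.3595 = 61.4591
F = (S − I)·e^(rT) = (490.26 − 61.4591) · e^(0.0463·14/12)
= 428.8009 · e^0.054017 = 428.8009 × 1.055503 = A$452.60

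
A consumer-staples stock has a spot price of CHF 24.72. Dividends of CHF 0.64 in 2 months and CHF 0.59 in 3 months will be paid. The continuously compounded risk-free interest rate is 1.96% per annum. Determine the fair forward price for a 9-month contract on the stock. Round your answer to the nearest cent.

CHF 23.84

PV(dividends) I = 0.64·e^(−0.0196·2/12) + 0.59·e^(−0.0196·3/12)
I = 0.6379 + 0.5871 = 1.2250
F = (S − I)·e^(rT) = (24.72 − 1.2250) · e^(0.0196·9/12)
= 23.4950 · e^0.014700 = 23.4950 × 1.014809 = CHF 23.84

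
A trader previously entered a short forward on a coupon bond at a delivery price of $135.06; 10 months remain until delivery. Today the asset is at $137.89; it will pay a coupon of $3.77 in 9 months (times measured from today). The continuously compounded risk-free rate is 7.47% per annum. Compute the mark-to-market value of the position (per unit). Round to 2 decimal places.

-$7.42

PV(remaining coupons) I = 3.77·e^(−0.0747·9/12) = 3.5646
Current forward F = (S − I)·e^(rT) = (137.89 − 3.5646)·e^(0.0747·10/12) = 134.3254 × 1.064228 = 142.9529
Value (long) = (F − K)·e^(−rT) = (142.9529 − 135.06) × 0.939648 = 7.4165
Short position value = −(long value) = -$7.42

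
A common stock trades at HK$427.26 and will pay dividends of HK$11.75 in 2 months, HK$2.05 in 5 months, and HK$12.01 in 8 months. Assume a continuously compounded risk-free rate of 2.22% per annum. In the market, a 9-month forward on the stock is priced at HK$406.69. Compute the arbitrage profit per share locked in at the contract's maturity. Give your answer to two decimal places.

PV(dividends) I = 11.75·e^(−0.0222·2/12) + 2.05·e^(−0.0222·5/12) + 12.01·e^(−0.0222·8/12) = 25.5713
Fair forward F* = (S − I)·e^(rT) = (427.26 − 25.5713)·e^0.016650 = 401.6887 × 1.016789 = 408.4327
Market HK$406.69 < fair 408.4327: forward underpriced → reverse cash-and-carry (short the stock, invest proceeds at r, pay the dividends, go long the forward).
Profit at T = |F_mkt − F*| = |406.69 − 408.4327| = HK$1.74 per share

HK$1.74 per share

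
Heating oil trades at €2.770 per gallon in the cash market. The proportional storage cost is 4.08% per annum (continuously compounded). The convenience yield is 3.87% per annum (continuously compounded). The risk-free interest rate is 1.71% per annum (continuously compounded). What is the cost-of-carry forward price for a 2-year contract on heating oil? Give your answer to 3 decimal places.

€2.878 per gallon

Net carry = r + u − y = 0.0171 + 0.0408 − 0.0387 = 0.0192
F = S·e^((r+u−y)T) = 2.770 · e^(0.0192 × 2) = 2.770 · e^0.038400
= 2.770 × 1.039147 = €2.878 per gallon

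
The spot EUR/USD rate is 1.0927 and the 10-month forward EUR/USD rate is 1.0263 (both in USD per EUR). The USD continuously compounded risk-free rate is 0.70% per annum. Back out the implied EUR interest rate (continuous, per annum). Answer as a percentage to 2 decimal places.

F = S·e^((r_USD − r_EUR)T) ⇒ r_EUR = r_USD − ln(F/S)/T
ln(1.0263/1.0927) = -0.062692; /(10/12) = -0.075230
r_EUR = 0.0070 + 0.075230 = 0.082230
r_EUR = 8.22%

8.22%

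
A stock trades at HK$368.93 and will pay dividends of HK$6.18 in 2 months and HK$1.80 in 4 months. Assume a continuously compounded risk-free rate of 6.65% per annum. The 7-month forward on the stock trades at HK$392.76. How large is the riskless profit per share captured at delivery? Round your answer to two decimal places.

PV(dividends) I = 6.18·e^(−0.0665·2/12) + 1.80·e^(−0.0665·4/12) = 7.8724
Fair forward F* = (S − I)·e^(rT) = (368.93 − 7.8724)·e^0.038792 = 361.0576 × 1.039554 = 375.3389
Market HK$392.76 > fair 375.3389: forward overpriced → cash-and-carry (borrow at r, buy the stock and collect the dividends, short the forward).
Profit at T = |F_mkt − F*| = |392.76 − 375.3389| = HK$17.42 per share

HK$17.42 per share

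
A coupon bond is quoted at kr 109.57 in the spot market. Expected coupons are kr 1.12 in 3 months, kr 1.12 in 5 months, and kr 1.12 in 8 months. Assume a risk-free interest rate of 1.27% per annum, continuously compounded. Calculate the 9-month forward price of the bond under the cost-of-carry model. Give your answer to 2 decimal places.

PV(coupons) I = 1.12·e^(−0.0127·3/12) + 1.12·e^(−0.0127·5/12) + 1.12·e^(−0.0127·8/12)
I = 1.1164 + 1.1141 + 1.1106 = 3.3411
F = (S − I)·e^(rT) = (109.57 − 3.3411) · e^(0.0127·9/12)
= 106.2289 · e^0.009525 = 106.2289 × 1.009571 = kr 107.25

kr 107.25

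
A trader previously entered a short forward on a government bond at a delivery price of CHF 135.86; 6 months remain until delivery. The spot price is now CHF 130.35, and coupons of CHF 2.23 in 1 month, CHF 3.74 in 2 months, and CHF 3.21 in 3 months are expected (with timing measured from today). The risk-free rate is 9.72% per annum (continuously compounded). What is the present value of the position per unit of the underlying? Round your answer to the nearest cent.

CHF 8.09

PV(remaining coupons) I = 2.23·e^(−0.0972·1/12) + 3.74·e^(−0.0972·2/12) + 3.21·e^(−0.0972·3/12) = 9.0248
Current forward F = (S − I)·e^(rT) = (130.35 − 9.0248)·e^(0.0972·6/12) = 121.3252 × 1.049800 = 127.3672
Value (long) = (F − K)·e^(−rT) = (127.3672 − 135.86) × 0.952562 = -8.0899
Short position value = −(long value) = CHF 8.09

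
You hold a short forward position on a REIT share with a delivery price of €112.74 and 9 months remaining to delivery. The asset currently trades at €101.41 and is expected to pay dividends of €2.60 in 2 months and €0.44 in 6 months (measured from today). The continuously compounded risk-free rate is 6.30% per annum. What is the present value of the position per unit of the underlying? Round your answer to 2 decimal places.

PV(remaining dividends) I = 2.60·e^(−0.0630·2/12) + 0.44·e^(−0.0630·6/12) = 2.9992
Current forward F = (S − I)·e^(rT) = (101.41 − 2.9992)·e^(0.0630·9/12) = 98.4108 × 1.048384 = 103.1723
Value (long) = (F − K)·e^(−rT) = (103.1723 − 112.74) × 0.953849 = -9.1261
Short position value = −(long value) = €9.13

€9.13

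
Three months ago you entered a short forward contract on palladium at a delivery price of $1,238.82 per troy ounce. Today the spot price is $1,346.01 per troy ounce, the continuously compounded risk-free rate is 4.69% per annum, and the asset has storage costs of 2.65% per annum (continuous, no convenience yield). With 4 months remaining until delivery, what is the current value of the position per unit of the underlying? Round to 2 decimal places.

Current fair forward for the remaining 4 months: F = S·e^((r + u)·T), (r + u) = 0.0469 + 0.0265 = 0.0734
F = 1346.01 · e^(0.0734 × 4/12) = 1346.01 × 1.02476843 = 1379.3486
Value of long forward = (F − K)·e^(−rT) = (1379.3486 − 1238.82) · e^(−0.0469·4/12)
= 140.5286 × 0.98448823 = 138.35
Short position value = −(long value) = -$138.35

-$138.35 per troy ounce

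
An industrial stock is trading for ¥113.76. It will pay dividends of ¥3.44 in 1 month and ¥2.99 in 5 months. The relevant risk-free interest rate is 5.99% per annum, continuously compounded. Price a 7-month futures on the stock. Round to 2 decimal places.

PV(dividends) I = 3.44·e^(−0.0599·1/12) + 2.99·e^(−0.0599·5/12)
I = 3.4229 + 2.9163 = 6.3392
F = (S − I)·e^(rT) = (113.76 − 6.3392) · e^(0.0599·7/12)
= 107.4208 · e^0.034942 = 107.4208 × 1.035560 = ¥111.24

¥111.24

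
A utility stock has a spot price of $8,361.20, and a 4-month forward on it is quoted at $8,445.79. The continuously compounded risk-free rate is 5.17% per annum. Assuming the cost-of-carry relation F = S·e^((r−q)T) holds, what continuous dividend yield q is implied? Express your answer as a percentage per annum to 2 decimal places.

From F = S·e^((r−q)T): (r − q) = ln(F/S)/T
ln(8445.79/8361.20) = ln(1.010117) = 0.010066
(r − q) = 0.010066 / (4/12) = 0.030198
q = r − ln(F/S)/T = 0.0517 − 0.030198 = 0.021502
q = 2.15%

2.15%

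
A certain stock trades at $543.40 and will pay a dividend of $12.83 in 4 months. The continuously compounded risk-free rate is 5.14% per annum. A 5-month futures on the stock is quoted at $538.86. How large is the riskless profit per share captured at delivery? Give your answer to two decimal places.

$3.42 per share

PV(dividends) I = 12.83·e^(−0.0514·4/12) = 12.6121
Fair futures F* = (S − I)·e^(rT) = (543.40 − 12.6121)·e^0.021417 = 530.7879 × 1.021648 = 542.2784
Market $538.86 < fair 542.2784: forward underpriced → reverse cash-and-carry (short the stock, invest proceeds at r, pay the dividends, go long the forward).
Profit at T = |F_mkt − F*| = |538.86 − 542.2784| = $3.42 per share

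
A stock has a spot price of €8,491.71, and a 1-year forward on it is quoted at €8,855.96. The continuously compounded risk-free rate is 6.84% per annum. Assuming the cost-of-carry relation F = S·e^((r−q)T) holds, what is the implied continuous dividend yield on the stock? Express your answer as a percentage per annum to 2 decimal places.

From F = S·e^((r−q)T): (r − q) = ln(F/S)/T
ln(8855.96/8491.71) = ln(1.042895) = 0.042000
(r − q) = 0.042000 / (1) = 0.042000
q = r − ln(F/S)/T = 0.0684 − 0.042000 = 0.026400
q = 2.64%

2.64%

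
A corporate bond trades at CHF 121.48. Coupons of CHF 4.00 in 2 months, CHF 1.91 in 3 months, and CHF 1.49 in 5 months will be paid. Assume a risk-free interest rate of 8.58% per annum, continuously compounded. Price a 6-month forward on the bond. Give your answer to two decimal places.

CHF 119.24

PV(coupons) I = 4.00·e^(−0.0858·2/12) + 1.91·e^(−0.0858·3/12) + 1.49·e^(−0.0858·5/12)
I = 3.9432 + 1.8695 + 1.4377 = 7.2504
F = (S − I)·e^(rT) = (121.48 − 7.2504) · e^(0.0858·6/12)
= 114.2296 · e^0.042900 = 114.2296 × 1.043834 = CHF 119.24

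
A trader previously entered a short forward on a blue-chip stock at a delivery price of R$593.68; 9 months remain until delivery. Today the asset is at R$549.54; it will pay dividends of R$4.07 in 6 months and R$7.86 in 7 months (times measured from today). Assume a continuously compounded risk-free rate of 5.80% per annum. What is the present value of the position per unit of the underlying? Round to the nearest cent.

R$30.42

PV(remaining dividends) I = 4.07·e^(−0.0580·6/12) + 7.86·e^(−0.0580·7/12) = 11.5522
Current forward F = (S − I)·e^(rT) = (549.54 − 11.5522)·e^(0.0580·9/12) = 537.9878 × 1.044460 = 561.9067
Value (long) = (F − K)·e^(−rT) = (561.9067 − 593.68) × 0.957433 = -30.4208
Short position value = −(long value) = R$30.42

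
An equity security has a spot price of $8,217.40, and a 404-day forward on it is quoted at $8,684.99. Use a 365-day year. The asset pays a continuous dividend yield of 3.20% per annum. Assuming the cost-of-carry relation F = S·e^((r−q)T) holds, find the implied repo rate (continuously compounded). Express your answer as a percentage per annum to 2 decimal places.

8.20%

From F = S·e^((r−q)T): (r − q) = ln(F/S)/T
ln(8684.99/8217.40) = ln(1.056902) = 0.055342
(r − q) = 0.055342 / (404/365) = 0.050000
r = ln(F/S)/T + q = 0.050000 + 0.0320 = 0.082000
r = 8.20%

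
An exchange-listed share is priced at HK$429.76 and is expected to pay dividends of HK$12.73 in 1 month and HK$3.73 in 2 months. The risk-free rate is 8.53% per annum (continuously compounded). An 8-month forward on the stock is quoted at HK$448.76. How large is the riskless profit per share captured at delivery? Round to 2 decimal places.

HK$11.12 per share

PV(dividends) I = 12.73·e^(−0.0853·1/12) + 3.73·e^(−0.0853·2/12) = 16.3172
Fair forward F* = (S − I)·e^(rT) = (429.76 − 16.3172)·e^0.056867 = 413.4428 × 1.058515 = 437.6354
Market HK$448.76 > fair 437.6354: forward overpriced → cash-and-carry (borrow at r, buy the stock and collect the dividends, short the forward).
Profit at T = |F_mkt − F*| = |448.76 − 437.6354| = HK$11.12 per share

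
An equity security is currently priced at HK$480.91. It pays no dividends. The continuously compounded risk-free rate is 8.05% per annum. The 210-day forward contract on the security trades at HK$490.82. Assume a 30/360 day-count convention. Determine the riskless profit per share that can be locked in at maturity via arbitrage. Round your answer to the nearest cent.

Fair forward: F* = S·e^(carry·T), with carry = r = 0.0805
F* = 480.91 · e^(0.0805 × 210/360) = 480.91 · e^0.046958 = 480.91 × 1.048078 = HK$504.0312
Market HK$490.82 < fair HK$504.0312: forward underpriced → reverse cash-and-carry (short spot, go long the forward).
At maturity, profit = |F_mkt − F*| = |490.82 − 504.0312| = HK$13.21 per share

HK$13.21 per share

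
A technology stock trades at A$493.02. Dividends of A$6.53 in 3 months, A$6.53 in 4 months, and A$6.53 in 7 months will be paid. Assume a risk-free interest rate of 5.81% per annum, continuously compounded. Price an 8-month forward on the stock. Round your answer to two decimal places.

A$492.58

PV(dividends) I = 6.53·e^(−0.0581·3/12) + 6.53·e^(−0.0581·4/12) + 6.53·e^(−0.0581·7/12)
I = 6.4358 + 6.4048 + 6.3124 = 19.1530
F = (S − I)·e^(rT) = (493.02 − 19.1530) · e^(0.0581·8/12)
= 473.8670 · e^0.038733 = 473.8670 × 1.039493 = A$492.58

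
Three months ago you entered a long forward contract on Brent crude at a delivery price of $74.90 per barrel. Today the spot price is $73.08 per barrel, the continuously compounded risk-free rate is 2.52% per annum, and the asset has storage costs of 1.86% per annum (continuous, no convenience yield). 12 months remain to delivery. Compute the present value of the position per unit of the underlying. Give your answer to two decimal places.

Current fair forward for the remaining 12 months: F = S·e^((r + u)·T), (r + u) = 0.0252 + 0.0186 = 0.0438
F = 73.08 · e^(0.0438 × 12/12) = 73.08 × 1.044773 = 76.3520
Value of long forward = (F − K)·e^(−rT) = (76.3520 − 74.90) · e^(−0.0252·12/12)
= 1.4520 × 0.975115 = 1.42

$1.42 per barrel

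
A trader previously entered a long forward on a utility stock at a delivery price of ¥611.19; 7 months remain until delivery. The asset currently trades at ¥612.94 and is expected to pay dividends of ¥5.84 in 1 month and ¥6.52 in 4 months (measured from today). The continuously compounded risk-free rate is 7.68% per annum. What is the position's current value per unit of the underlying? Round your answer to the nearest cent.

¥16.37

PV(remaining dividends) I = 5.84·e^(−0.0768·1/12) + 6.52·e^(−0.0768·4/12) = 12.1579
Current forward F = (S − I)·e^(rT) = (612.94 − 12.1579)·e^(0.0768·7/12) = 600.7821 × 1.045819 = 628.3093
Value (long) = (F − K)·e^(−rT) = (628.3093 − 611.19) × 0.956189 = 16.3693
Value = ¥16.37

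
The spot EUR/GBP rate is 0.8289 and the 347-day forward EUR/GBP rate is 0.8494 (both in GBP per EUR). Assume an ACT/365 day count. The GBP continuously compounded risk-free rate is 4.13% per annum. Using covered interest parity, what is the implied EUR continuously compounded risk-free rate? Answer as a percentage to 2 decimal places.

F = S·e^((r_GBP − r_EUR)T) ⇒ r_EUR = r_GBP − ln(F/S)/T
ln(0.8494/0.8289) = 0.024431; /(347/365) = 0.025698
r_EUR = 0.0413 − 0.025698 = 0.015602
r_EUR = 1.56%

1.56%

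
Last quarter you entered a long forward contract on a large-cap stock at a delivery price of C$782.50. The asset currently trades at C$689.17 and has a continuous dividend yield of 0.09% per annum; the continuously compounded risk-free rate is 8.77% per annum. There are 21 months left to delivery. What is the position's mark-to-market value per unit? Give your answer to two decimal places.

Current fair forward for the remaining 21 months: F = S·e^((r − q)·T), (r − q) = 0.0877 − 0.0009 = 0.0868
F = 689.17 · e^(0.0868 × 21/12) = 689.17 × 1.164044 = 802.2242
Value of long forward = (F − K)·e^(−rT) = (802.2242 − 782.50) · e^(−0.0877·21/12)
= 19.7242 × 0.857722 = 16.92

C$16.92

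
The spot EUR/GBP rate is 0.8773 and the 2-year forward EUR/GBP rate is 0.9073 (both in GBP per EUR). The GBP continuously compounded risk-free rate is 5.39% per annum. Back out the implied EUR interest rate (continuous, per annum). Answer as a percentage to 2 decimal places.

F = S·e^((r_GBP − r_EUR)T) ⇒ r_EUR = r_GBP − ln(F/S)/T
ln(0.9073/0.8773) = 0.033624; /(2) = 0.016812
r_EUR = 0.0539 − 0.016812 = 0.037088
r_EUR = 3.71%

3.71%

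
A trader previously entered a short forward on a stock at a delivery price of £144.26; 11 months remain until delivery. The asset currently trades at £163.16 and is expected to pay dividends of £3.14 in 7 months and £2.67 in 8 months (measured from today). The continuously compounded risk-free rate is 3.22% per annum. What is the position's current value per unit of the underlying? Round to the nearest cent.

PV(remaining dividends) I = 3.14·e^(−0.0322·7/12) + 2.67·e^(−0.0322·8/12) = 5.6949
Current forward F = (S − I)·e^(rT) = (163.16 − 5.6949)·e^(0.0322·11/12) = 157.4651 × 1.029957 = 162.1823
Value (long) = (F − K)·e^(−rT) = (162.1823 − 144.26) × 0.970915 = 17.4010
Short position value = −(long value) = -£17.40

-£17.40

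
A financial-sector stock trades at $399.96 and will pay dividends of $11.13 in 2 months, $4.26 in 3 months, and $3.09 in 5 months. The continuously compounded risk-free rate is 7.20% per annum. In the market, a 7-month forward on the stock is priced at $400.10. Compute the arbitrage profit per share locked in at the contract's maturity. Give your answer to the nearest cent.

PV(dividends) I = 11.13·e^(−0.0720·2/12) + 4.26·e^(−0.0720·3/12) + 3.09·e^(−0.0720·5/12) = 18.1799
Fair forward F* = (S − I)·e^(rT) = (399.96 − 18.1799)·e^0.042000 = 381.7801 × 1.042894 = 398.1562
Market $400.10 > fair 398.1562: forward overpriced → cash-and-carry (borrow at r, buy the stock and collect the dividends, short the forward).
Profit at T = |F_mkt − F*| = |400.10 − 398.1562| = $1.94 per share

$1.94 per share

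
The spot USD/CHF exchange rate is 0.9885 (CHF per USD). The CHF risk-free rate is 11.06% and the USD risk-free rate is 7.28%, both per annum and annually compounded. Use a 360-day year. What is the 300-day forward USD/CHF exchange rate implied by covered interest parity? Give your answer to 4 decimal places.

1.0174

By covered interest parity, F = S · (1+r_CHF)^T / (1+r_USD)^T
= 0.9885 × 1.091352 / 1.060309 = 0.9885 × 1.029277
F = 1.0174 CHF per USD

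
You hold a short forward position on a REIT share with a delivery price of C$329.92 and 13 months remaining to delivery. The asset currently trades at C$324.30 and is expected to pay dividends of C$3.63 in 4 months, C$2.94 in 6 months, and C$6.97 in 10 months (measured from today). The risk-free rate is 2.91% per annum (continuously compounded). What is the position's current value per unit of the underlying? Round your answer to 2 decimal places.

C$8.68

PV(remaining dividends) I = 3.63·e^(−0.0291·4/12) + 2.94·e^(−0.0291·6/12) + 6.97·e^(−0.0291·10/12) = 13.2955
Current forward F = (S − I)·e^(rT) = (324.30 − 13.2955)·e^(0.0291·13/12) = 311.0045 × 1.032027 = 320.9650
Value (long) = (F − K)·e^(−rT) = (320.9650 − 329.92) × 0.968967 = -8.6771
Short position value = −(long value) = C$8.68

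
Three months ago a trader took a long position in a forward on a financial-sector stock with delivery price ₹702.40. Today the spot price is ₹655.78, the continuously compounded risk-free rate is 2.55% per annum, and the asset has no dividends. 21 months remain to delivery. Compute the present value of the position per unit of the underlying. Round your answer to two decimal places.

Current fair forward for the remaining 21 months: F = S·e^(r·T), r = 0.0255
F = 655.78 · e^(0.0255 × 21/12) = 655.78 × 1.045636 = 685.7072
Value of long forward = (F − K)·e^(−rT) = (685.7072 − 702.40) · e^(−0.0255·21/12)
= -16.6928 × 0.956356 = -15.96

-₹15.96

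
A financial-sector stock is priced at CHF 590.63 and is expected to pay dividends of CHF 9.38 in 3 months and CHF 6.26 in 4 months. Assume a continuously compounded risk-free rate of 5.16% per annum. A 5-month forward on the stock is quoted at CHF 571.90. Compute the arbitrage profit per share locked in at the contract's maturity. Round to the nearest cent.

CHF 15.82 per share

PV(dividends) I = 9.38·e^(−0.0516·3/12) + 6.26·e^(−0.0516·4/12) = 15.4130
Fair forward F* = (S − I)·e^(rT) = (590.63 − 15.4130)·e^0.021500 = 575.2170 × 1.021733 = 587.7182
Market CHF 571.90 < fair 587.7182: forward underpriced → reverse cash-and-carry (short the stock, invest proceeds at r, pay the dividends, go long the forward).
Profit at T = |F_mkt − F*| = |571.90 − 587.7182| = CHF 15.82 per share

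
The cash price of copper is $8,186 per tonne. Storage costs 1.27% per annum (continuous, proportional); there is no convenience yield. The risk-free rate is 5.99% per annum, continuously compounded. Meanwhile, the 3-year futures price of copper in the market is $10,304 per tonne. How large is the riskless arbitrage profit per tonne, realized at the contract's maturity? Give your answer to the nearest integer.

Fair futures: F* = S·e^(carry·T), with carry = (r + u) = 0.0599 + 0.0127 = 0.0726
F* = 8186 · e^(0.0726 × 3) = 8186 · e^0.217800 = 8186 × 1.243338 = $10177.9649
Market $10304 > fair $10177.9649: forward overpriced → cash-and-carry (buy spot, short the forward).
At maturity, profit = |F_mkt − F*| = |10304 − 10177.9649| = $126 per tonne

$126 per tonne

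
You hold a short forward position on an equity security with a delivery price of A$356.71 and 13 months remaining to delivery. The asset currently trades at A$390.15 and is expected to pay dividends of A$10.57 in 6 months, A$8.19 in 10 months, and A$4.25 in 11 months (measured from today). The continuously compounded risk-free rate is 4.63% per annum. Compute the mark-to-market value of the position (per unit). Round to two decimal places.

-A$28.61

PV(remaining dividends) I = 10.57·e^(−0.0463·6/12) + 8.19·e^(−0.0463·10/12) + 4.25·e^(−0.0463·11/12) = 22.2815
Current forward F = (S − I)·e^(rT) = (390.15 − 22.2815)·e^(0.0463·13/12) = 367.8685 × 1.051438 = 386.7909
Value (long) = (F − K)·e^(−rT) = (386.7909 − 356.71) × 0.951079 = 28.6093
Short position value = −(long value) = -A$28.61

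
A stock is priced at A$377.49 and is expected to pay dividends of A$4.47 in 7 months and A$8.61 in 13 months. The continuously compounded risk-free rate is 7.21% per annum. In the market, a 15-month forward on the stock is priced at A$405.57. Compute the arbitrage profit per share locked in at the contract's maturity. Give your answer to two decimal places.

A$5.88 per share

PV(dividends) I = 4.47·e^(−0.0721·7/12) + 8.61·e^(−0.0721·13/12) = 12.2490
Fair forward F* = (S − I)·e^(rT) = (377.49 − 12.2490)·e^0.090125 = 365.2410 × 1.094311 = 399.6872
Market A$405.57 > fair 399.6872: forward overpriced → cash-and-carry (borrow at r, buy the stock and collect the dividends, short the forward).
Profit at T = |F_mkt − F*| = |405.57 − 399.6872| = A$5.88 per share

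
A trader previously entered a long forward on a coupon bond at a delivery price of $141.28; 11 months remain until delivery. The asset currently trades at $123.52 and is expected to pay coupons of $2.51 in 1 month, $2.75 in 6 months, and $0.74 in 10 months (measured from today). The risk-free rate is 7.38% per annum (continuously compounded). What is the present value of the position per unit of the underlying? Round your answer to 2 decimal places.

PV(remaining coupons) I = 2.51·e^(−0.0738·1/12) + 2.75·e^(−0.0738·6/12) + 0.74·e^(−0.0738·10/12) = 5.8408
Current forward F = (S − I)·e^(rT) = (123.52 − 5.8408)·e^(0.0738·11/12) = 117.6792 × 1.069991 = 125.9157
Value (long) = (F − K)·e^(−rT) = (125.9157 − 141.28) × 0.934588 = -14.3593
Value = -$14.36

-$14.36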